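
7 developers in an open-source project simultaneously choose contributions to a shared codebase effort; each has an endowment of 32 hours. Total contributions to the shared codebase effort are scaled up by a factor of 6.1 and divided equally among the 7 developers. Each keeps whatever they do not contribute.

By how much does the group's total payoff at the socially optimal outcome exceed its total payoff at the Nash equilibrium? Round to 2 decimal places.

Each contributed unit returns 6.1/7 = 0.8714 to its contributor — below 1 — so contributing 0 is dominant for every player. At the Nash equilibrium everyone keeps their 32, and the group total is 7 × 32 = 224.
Each contributed unit returns 6.100 to the group as a whole (0.8714 to each of 7 players), which exceeds 1, so the social optimum is full contribution: group total = 6.100 × 224 = 1366.40.
Efficiency loss = 1366.40 − 224 = 1142.40.

1142.40 hours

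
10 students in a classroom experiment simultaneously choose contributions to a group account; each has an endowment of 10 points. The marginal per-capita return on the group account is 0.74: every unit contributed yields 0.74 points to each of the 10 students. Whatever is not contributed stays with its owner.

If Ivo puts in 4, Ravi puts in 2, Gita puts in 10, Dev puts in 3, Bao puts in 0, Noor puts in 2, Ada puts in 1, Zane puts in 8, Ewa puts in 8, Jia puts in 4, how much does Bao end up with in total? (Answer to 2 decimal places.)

Total contributed: 4 + 2 + 10 + 3 + 0 + 2 + 1 + 8 + 8 + 4 = 42.
Each receives 0.74 × 42 = 31.08 from the group account.
Bao keeps 10 − 0 = 10, so Bao's payoff is 10 + 31.08 = 41.08.

41.08 points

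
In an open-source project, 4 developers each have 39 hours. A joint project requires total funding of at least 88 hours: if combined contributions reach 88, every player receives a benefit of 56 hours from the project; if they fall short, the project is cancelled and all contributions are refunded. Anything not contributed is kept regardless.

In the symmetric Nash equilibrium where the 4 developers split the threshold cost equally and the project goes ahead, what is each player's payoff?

73 hours

Equal share of the threshold: 88/4 = 22.
At this profile no one gains by cutting their contribution: any cut drops the total below 88, the project is cancelled, contributions are refunded, and the deviator ends with 39, which is less than 39 − 22 + 56 = 73. Contributing more than 22 just wastes the excess. So contributing exactly 22 is a best response.
Each player's payoff: 39 − 22 + 56 = 73.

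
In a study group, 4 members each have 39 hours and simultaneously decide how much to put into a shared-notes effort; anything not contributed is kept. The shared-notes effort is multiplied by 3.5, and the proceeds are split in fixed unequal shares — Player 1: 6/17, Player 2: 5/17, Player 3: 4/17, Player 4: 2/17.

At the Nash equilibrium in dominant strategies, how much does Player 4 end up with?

71.12 hours

For player j, contributing a unit is worthwhile iff 3.5 × (j's share) ≥ 1, i.e. iff j's share is at least 0.2857.
Player 1 and Player 2 are above the threshold, contributing 39 each; the remaining 2 contribute 0. Total contributed: 78.
Player 4 keeps 39 and receives 3.5 × 78 × 2/17 = 32.12 from the shared-notes effort, for a payoff of 71.12.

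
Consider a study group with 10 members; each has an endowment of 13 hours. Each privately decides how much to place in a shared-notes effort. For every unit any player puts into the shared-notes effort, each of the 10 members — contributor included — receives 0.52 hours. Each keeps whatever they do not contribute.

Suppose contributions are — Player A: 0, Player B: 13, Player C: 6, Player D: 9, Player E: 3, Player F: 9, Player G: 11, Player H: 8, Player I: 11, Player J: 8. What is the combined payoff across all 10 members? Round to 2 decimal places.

457.60 hours

Total contributed: 0 + 13 + 6 + 9 + 3 + 9 + 11 + 8 + 11 + 8 = 78; total kept: 10 × 13 − 78 = 52.
The shared-notes effort pays out 0.52 × 10 × 78 = 405.60 in aggregate.
Group total = 52 + 405.60 = 457.60.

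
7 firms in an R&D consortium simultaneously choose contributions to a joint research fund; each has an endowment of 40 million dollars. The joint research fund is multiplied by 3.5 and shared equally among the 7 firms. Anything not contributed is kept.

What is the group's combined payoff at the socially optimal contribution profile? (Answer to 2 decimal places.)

980.00 million dollars

Each contributed unit returns 3.500 to the group as a whole (0.5000 to each of 7 players), which exceeds 1, so the social optimum is full contribution: group total = 3.500 × 280 = 980.00.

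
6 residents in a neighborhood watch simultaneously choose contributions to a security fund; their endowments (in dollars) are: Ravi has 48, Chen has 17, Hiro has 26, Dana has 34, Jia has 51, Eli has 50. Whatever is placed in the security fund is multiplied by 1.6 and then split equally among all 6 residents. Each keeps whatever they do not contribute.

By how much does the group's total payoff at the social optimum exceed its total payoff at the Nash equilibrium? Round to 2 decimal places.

The private return per contributed unit is 1.6/6 = 0.2667 < 1 for every player regardless of endowment, so the Nash equilibrium is zero contribution and the group total is Σ E_j = 48 + 17 + 26 + 34 + 51 + 50 = 226.
Each contributed unit returns 1.600 to the group, so the social optimum is full contribution by everyone: group total = 1.600 × 226 = 361.60.
Efficiency loss = (1.600 − 1) × 226 = 135.60.

135.60 dollars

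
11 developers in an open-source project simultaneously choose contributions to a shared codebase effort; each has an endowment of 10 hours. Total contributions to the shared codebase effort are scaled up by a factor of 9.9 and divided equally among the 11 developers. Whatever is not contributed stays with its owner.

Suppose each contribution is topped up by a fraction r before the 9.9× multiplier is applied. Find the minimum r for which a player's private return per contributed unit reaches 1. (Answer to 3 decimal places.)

With matching at rate r, one contributed unit becomes (1 + r) in the shared codebase effort and returns 9.9 × (1 + r) / 11 to the contributor.
Setting this equal to 1: 1 + r = 11/9.9 = 1.1111.
So the minimum matching rate is r = 1.1111 − 1 = 0.111.

0.111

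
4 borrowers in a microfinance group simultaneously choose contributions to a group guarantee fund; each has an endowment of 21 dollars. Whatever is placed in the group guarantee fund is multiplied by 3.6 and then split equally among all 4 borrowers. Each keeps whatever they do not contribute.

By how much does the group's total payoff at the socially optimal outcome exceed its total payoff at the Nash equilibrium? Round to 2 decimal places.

218.40 dollars

Each contributed unit returns 3.6/4 = 0.9000 to its contributor — below 1 — so contributing 0 is dominant for every player. At the Nash equilibrium everyone keeps their 21, and the group total is 4 × 21 = 84.
Each contributed unit returns 3.600 to the group as a whole (0.9000 to each of 4 players), which exceeds 1, so the social optimum is full contribution: group total = 3.600 × 84 = 302.40.
Efficiency loss = 302.40 − 84 = 218.40.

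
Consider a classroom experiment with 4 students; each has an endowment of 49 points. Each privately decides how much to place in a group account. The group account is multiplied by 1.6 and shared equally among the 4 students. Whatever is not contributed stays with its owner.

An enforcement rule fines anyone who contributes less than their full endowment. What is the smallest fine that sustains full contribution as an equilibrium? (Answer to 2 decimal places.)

Given the others contribute fully, the best deviation is to contribute 0 (any partial contribution still incurs the fine and gives up units whose private return 0.4000 is below 1).
Deviating from 49 to 0 saves 49 points but forfeits the deviator's share of the drop in the group account: 1.6/4 × 49 = 19.60.
So the deviation gain is 49 − 19.60 = 29.40, and the fine must be at least 29.40 points to wipe it out.

29.40 points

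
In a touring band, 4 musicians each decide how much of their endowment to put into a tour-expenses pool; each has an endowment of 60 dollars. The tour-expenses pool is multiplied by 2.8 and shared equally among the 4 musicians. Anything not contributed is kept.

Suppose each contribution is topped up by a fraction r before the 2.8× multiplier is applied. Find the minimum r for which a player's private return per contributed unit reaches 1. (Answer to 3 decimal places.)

0.429

With matching at rate r, one contributed unit becomes (1 + r) in the tour-expenses pool and returns 2.8 × (1 + r) / 4 to the contributor.
Setting this equal to 1: 1 + r = 4/2.8 = 1.4286.
So the minimum matching rate is r = 1.4286 − 1 = 0.429.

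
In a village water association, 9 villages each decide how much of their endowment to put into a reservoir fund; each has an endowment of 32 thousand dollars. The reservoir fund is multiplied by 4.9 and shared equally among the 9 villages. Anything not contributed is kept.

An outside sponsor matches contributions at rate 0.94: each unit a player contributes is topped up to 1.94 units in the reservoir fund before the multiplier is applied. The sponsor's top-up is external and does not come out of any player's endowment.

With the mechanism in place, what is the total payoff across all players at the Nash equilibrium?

2737.73 thousand dollars

Under the mechanism each unit contributed yields 4.9 × 1.94 / 9 = 1.0562 back to its contributor per unit of net cost, which exceeds 1, making full contribution the dominant choice for everyone.
At the Nash equilibrium everyone contributes 32. Group total payoff = 4.9 × 1.94 × 288 = 2737.73.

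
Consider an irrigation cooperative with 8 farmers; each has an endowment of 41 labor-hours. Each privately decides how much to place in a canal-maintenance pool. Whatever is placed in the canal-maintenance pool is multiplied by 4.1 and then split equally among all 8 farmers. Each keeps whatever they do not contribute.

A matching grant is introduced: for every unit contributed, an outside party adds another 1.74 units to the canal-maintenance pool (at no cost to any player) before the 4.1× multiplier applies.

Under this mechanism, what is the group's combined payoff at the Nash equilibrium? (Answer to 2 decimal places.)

Under the mechanism each unit contributed yields 4.1 × 2.74 / 8 = 1.4043 back to its contributor per unit of net cost, which exceeds 1, making full contribution the dominant choice for everyone.
So the Nash equilibrium is full contribution by all 8; the group earns 4.1 × 2.74 × 328 = 3684.75.

3684.75 labor-hours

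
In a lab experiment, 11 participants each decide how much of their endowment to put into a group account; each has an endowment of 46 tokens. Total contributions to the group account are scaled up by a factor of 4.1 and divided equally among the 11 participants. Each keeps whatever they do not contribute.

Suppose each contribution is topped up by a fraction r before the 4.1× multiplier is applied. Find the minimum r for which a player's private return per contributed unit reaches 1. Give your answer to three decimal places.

1.683

With matching at rate r, one contributed unit becomes (1 + r) in the group account and returns 4.1 × (1 + r) / 11 to the contributor.
Setting this equal to 1: 1 + r = 11/4.1 = 2.6829.
So the minimum matching rate is r = 2.6829 − 1 = 1.683.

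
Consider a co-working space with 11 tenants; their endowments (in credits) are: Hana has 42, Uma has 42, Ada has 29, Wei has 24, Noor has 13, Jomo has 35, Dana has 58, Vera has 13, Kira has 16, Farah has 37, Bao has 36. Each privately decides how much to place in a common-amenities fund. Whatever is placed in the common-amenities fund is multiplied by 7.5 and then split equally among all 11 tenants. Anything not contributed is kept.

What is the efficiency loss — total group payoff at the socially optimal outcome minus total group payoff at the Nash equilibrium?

The private return per contributed unit is 7.5/11 = 0.6818 < 1 for every player regardless of endowment, so the Nash equilibrium is zero contribution and the group total is Σ E_j = 42 + 42 + 29 + 24 + 13 + 35 + 58 + 13 + 16 + 37 + 36 = 345.
Each contributed unit returns 7.500 to the group, so the social optimum is full contribution by everyone: group total = 7.500 × 345 = 2587.50.
Efficiency loss = (7.500 − 1) × 345 = 2242.50.

2242.50 credits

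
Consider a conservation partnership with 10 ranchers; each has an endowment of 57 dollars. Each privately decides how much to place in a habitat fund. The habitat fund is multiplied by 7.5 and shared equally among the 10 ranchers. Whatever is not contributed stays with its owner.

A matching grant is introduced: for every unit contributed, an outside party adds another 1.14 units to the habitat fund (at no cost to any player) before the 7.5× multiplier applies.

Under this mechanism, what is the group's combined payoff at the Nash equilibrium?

The effective private return per unit is now 7.5 × 2.14 / 10 = 1.6050 > 1, so every player's dominant strategy flips to full contribution.
At the Nash equilibrium everyone contributes 57. Group total payoff = 7.5 × 2.14 × 570 = 9148.50.

9148.50 dollars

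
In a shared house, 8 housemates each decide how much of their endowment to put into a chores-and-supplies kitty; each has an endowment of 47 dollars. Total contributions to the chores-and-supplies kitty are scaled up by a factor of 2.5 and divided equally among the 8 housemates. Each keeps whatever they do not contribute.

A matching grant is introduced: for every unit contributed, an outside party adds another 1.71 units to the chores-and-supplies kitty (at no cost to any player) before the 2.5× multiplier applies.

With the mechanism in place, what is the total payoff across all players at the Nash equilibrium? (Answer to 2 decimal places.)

With the mechanism, a contributed unit returns 2.5 × 2.71 / 8 = 0.8469 per unit of net cost — still below 1 — so contributing 0 remains dominant for every player.
Everyone keeps their endowment and the group total is 8 × 47 = 376.

376.00 dollars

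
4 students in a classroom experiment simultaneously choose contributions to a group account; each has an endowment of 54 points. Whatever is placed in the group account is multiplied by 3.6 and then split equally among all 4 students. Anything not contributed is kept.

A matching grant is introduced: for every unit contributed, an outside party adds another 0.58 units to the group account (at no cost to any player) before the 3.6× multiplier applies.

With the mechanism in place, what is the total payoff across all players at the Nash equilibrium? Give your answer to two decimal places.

1228.61 points

With the mechanism, a contributed unit returns 3.6 × 1.58 / 4 = 1.4220 per unit of net cost to the contributor — now above 1 — so contributing fully is weakly dominant for every player.
At the Nash equilibrium everyone contributes 54. Group total payoff = 3.6 × 1.58 × 216 = 1228.61.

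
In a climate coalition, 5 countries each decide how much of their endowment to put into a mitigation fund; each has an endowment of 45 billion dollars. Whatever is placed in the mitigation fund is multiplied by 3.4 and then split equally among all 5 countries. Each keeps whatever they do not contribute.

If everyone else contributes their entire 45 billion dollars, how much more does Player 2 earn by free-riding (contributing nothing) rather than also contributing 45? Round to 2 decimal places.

14.40 billion dollars

Switching from a contribution of 45 to 0 lets Player 2 keep an extra 45 billion dollars, but lowers the mitigation fund by 45, which costs Player 2 their own share of that drop: 3.4/5 × 45 = 30.60.
Net gain = 45 − 30.60 = 14.40. The private return per contributed unit (0.6800) is below 1, so free-riding is indeed the best response regardless of what the others do.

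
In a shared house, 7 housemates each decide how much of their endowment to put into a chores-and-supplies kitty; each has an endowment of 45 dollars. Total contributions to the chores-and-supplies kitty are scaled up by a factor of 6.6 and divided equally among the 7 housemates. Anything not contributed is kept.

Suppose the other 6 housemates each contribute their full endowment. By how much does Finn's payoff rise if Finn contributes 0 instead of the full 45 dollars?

Switching from a contribution of 45 to 0 lets Finn keep an extra 45 dollars, but lowers the chores-and-supplies kitty by 45, which costs Finn their own share of that drop: 6.6/7 × 45 = 42.43.
Net gain = 45 − 42.43 = 2.57. The private return per contributed unit (0.9429) is below 1, so free-riding is indeed the best response regardless of what the others do.

2.57 dollars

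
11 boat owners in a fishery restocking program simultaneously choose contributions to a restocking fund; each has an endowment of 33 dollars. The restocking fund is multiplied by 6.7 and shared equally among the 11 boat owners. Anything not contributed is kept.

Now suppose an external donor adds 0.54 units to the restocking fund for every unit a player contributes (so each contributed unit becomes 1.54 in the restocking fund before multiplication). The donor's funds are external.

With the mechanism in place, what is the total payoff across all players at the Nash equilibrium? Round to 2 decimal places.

With the mechanism, a contributed unit returns 6.7 × 1.54 / 11 = 0.9380 per unit of net cost — still below 1 — so contributing 0 remains dominant for every player.
Everyone keeps their endowment and the group total is 11 × 33 = 363.

363.00 dollars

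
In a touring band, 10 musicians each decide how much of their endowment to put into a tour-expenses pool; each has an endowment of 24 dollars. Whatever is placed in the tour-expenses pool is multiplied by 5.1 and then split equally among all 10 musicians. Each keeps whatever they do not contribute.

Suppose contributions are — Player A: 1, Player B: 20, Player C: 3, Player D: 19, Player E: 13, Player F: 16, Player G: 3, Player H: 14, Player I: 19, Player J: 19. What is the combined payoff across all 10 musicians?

760.70 dollars

Total contributed: 1 + 20 + 3 + 19 + 13 + 16 + 3 + 14 + 19 + 19 = 127; total kept: 10 × 24 − 127 = 113.
The tour-expenses pool pays out 5.1 × 127 = 647.70 in aggregate.
Group total = 113 + 647.70 = 760.70.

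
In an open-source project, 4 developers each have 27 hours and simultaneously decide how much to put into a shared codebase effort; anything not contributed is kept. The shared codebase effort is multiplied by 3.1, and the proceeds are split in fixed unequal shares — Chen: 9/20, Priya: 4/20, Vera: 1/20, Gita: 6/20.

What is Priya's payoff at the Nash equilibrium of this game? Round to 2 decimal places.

43.74 hours

Player j's private return per contributed unit is 3.1 × (j's share). Contributing is weakly dominant for j when that share is at least 1/3.1 = 0.3226, and contributing 0 is dominant otherwise.
Chen alone (share 9/20) is above the threshold, contributing 27; the remaining 3 contribute 0. Total contributed: 27.
Priya keeps 27 and receives 3.1 × 27 × 4/20 = 16.74 from the shared codebase effort, for a payoff of 43.74.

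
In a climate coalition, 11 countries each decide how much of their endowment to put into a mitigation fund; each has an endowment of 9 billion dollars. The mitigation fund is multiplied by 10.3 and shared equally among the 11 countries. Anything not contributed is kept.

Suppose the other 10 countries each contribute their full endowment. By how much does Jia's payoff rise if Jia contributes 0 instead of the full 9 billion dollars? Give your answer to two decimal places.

0.57 billion dollars

Switching from a contribution of 9 to 0 lets Jia keep an extra 9 billion dollars, but lowers the mitigation fund by 9, which costs Jia their own share of that drop: 10.3/11 × 9 = 8.43.
Net gain = 9 − 8.43 = 0.57. The private return per contributed unit (0.9364) is below 1, so free-riding is indeed the best response regardless of what the others do.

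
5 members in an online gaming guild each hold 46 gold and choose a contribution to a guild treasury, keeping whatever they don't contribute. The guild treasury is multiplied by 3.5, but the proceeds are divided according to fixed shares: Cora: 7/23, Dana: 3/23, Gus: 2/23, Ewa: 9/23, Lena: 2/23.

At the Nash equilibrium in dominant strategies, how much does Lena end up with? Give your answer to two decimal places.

For player j, contributing a unit is worthwhile iff 3.5 × (j's share) ≥ 1, i.e. iff j's share is at least 0.2857.
Cora and Ewa are above the threshold, contributing 46 each; the remaining 3 contribute 0. Total contributed: 92.
Lena keeps 46 and receives 3.5 × 92 × 2/23 = 28.00 from the guild treasury, for a payoff of 74.00.

74.00 gold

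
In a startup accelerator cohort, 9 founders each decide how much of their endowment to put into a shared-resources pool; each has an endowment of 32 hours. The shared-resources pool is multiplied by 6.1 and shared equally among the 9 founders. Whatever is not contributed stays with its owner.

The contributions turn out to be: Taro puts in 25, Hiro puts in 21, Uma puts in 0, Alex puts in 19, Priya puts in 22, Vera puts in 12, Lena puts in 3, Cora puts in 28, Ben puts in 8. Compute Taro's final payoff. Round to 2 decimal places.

100.53 hours

Total contributed: 25 + 21 + 0 + 19 + 22 + 12 + 3 + 28 + 8 = 138.
Each receives 6.1 × 138 / 9 = 93.53 from the shared-resources pool.
Taro keeps 32 − 25 = 7, so Taro's payoff is 7 + 93.53 = 100.53.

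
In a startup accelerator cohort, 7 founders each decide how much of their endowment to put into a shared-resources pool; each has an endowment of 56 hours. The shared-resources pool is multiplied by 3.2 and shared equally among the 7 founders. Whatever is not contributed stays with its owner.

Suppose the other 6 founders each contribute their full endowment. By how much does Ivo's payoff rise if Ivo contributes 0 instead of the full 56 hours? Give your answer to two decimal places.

Switching from a contribution of 56 to 0 lets Ivo keep an extra 56 hours, but lowers the shared-resources pool by 56, which costs Ivo their own share of that drop: 3.2/7 × 56 = 25.60.
Net gain = 56 − 25.60 = 30.40. The private return per contributed unit (0.4571) is below 1, so free-riding is indeed the best response regardless of what the others do.

30.40 hours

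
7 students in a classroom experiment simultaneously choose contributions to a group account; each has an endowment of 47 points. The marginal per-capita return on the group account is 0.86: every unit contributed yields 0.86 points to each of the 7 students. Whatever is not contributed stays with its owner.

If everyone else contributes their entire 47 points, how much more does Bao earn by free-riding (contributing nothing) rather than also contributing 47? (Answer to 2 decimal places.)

6.58 points

Switching from a contribution of 47 to 0 lets Bao keep an extra 47 points, but lowers the group account by 47, which costs Bao their own share of that drop: 0.86 × 47 = 40.42.
Net gain = 47 − 40.42 = 6.58. The private return per contributed unit (0.86) is below 1, so free-riding is indeed the best response regardless of what the others do.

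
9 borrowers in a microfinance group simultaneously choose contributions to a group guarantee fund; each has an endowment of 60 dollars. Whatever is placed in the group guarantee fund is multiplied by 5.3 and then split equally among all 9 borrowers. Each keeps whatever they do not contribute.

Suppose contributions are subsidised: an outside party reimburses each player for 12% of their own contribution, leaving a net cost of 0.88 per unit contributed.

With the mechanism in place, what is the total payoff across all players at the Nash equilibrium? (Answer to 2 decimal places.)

Even with the mechanism, each unit contributed returns only (5.3/9) / 0.88 = 0.6692 per unit of net cost, so contributing nothing is still dominant.
At the Nash equilibrium no one contributes; group total payoff = 9 × 60 = 540.

540.00 dollars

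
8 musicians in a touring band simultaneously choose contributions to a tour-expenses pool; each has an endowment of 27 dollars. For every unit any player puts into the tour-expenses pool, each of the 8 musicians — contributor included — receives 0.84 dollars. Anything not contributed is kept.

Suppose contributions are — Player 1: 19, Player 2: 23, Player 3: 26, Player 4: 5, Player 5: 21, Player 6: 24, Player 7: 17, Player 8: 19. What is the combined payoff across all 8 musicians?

Total contributed: 19 + 23 + 26 + 5 + 21 + 24 + 17 + 19 = 154; total kept: 8 × 27 − 154 = 62.
The tour-expenses pool pays out 0.84 × 8 × 154 = 1034.88 in aggregate.
Group total = 62 + 1034.88 = 1096.88.

1096.88 dollars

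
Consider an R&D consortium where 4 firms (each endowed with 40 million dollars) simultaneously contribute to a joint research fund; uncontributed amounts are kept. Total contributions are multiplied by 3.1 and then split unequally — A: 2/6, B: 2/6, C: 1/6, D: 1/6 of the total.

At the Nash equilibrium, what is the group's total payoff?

A player with share s gets back 3.1·s per unit contributed, so full contribution is dominant for anyone with s > 1/3.1 = 0.3226 and zero contribution is dominant for anyone below.
The shares above 0.3226 belong to A and B, contributing 40 each; the remaining 2 contribute 0. Total contributed: 80.
The joint research fund pays out 3.1 × 80 = 248.00 in total (split across the unequal shares, but the aggregate is all that matters for the group sum).
The 2 free-riders keep 40 each, adding 80. Group total = 80 + 248.00 = 328.00.

328.00 million dollars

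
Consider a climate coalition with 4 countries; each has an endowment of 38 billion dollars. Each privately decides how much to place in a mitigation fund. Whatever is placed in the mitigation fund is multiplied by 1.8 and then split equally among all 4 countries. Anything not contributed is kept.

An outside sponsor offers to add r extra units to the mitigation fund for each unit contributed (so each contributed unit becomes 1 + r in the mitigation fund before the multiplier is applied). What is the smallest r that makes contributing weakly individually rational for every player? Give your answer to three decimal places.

1.222

With matching at rate r, one contributed unit becomes (1 + r) in the mitigation fund and returns 1.8 × (1 + r) / 4 to the contributor.
Setting this equal to 1: 1 + r = 4/1.8 = 2.2222.
So the minimum matching rate is r = 2.2222 − 1 = 1.222.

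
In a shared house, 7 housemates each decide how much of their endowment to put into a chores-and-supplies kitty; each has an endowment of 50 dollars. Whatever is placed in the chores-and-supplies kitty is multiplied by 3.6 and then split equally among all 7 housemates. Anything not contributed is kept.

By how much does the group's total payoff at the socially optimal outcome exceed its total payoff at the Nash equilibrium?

910.00 dollars

Each contributed unit returns 3.6/7 = 0.5143 to its contributor — below 1 — so contributing 0 is dominant for every player. At the Nash equilibrium everyone keeps their 50, and the group total is 7 × 50 = 350.
Each contributed unit returns 3.600 to the group as a whole (0.5143 to each of 7 players), which exceeds 1, so the social optimum is full contribution: group total = 3.600 × 350 = 1260.00.
Efficiency loss = 1260.00 − 350 = 910.00.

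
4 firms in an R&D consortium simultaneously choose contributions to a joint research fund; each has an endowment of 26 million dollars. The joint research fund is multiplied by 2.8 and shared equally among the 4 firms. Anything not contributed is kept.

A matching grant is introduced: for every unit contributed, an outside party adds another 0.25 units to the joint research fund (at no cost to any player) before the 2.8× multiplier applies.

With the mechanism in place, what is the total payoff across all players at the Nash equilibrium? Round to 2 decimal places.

With the mechanism, a contributed unit returns 2.8 × 1.25 / 4 = 0.8750 per unit of net cost — still below 1 — so contributing 0 remains dominant for every player.
At the Nash equilibrium no one contributes; group total payoff = 4 × 26 = 104.

104.00 million dollars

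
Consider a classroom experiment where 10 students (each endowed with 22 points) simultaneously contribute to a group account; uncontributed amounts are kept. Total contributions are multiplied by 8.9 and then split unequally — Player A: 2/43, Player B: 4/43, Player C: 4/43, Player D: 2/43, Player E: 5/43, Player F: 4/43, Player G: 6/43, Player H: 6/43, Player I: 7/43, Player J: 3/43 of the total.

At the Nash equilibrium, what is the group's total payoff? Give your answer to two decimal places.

915.20 points

For player j, contributing a unit is worthwhile iff 8.9 × (j's share) ≥ 1, i.e. iff j's share is at least 0.1124.
The shares above 0.1124 belong to Player E, Player G, Player H and Player I, contributing 22 each; the remaining 6 contribute 0. Total contributed: 88.
The group account pays out 8.9 × 88 = 783.20 in total (split across the unequal shares, but the aggregate is all that matters for the group sum).
The 6 free-riders keep 22 each, adding 132. Group total = 132 + 783.20 = 915.20.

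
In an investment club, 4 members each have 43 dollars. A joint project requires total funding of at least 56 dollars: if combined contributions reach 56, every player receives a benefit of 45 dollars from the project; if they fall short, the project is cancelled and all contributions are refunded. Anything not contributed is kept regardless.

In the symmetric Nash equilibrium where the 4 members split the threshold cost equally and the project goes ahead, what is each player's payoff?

Equal share of the threshold: 56/4 = 14.
At this profile no one gains by cutting their contribution: any cut drops the total below 56, the project is cancelled, contributions are refunded, and the deviator ends with 43, which is less than 43 − 14 + 45 = 74. Contributing more than 14 just wastes the excess. So contributing exactly 14 is a best response.
Each player's payoff: 43 − 14 + 45 = 74.

74 dollars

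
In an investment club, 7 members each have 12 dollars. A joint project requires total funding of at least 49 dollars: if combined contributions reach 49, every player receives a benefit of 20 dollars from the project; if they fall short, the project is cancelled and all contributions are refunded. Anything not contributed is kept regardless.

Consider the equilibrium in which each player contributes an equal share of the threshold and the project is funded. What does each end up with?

25 dollars

Equal share of the threshold: 49/7 = 7.
At this profile no one gains by cutting their contribution: any cut drops the total below 49, the project is cancelled, contributions are refunded, and the deviator ends with 12, which is less than 12 − 7 + 20 = 25. Contributing more than 7 just wastes the excess. So contributing exactly 7 is a best response.
Each player's payoff: 12 − 7 + 20 = 25.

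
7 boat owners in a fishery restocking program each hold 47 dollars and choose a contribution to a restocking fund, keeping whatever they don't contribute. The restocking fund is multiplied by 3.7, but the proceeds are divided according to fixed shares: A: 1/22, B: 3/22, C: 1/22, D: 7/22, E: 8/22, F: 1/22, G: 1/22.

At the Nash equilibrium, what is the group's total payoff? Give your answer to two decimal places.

582.80 dollars

For player j, contributing a unit is worthwhile iff 3.7 × (j's share) ≥ 1, i.e. iff j's share is at least 0.2703.
The shares above 0.2703 belong to D and E, contributing 47 each; the remaining 5 contribute 0. Total contributed: 94.
The restocking fund pays out 3.7 × 94 = 347.80 in total (split across the unequal shares, but the aggregate is all that matters for the group sum).
The 5 free-riders keep 47 each, adding 235. Group total = 235 + 347.80 = 582.80.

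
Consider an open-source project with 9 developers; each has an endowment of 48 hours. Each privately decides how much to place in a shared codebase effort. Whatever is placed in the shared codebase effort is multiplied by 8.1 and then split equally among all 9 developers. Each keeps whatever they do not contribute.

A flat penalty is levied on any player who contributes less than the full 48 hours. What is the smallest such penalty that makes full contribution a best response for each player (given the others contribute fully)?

Given the others contribute fully, the best deviation is to contribute 0 (any partial contribution still incurs the fine and gives up units whose private return 0.9000 is below 1).
Deviating from 48 to 0 saves 48 hours but forfeits the deviator's share of the drop in the shared codebase effort: 8.1/9 × 48 = 43.20.
So the deviation gain is 48 − 43.20 = 4.80, and the fine must be at least 4.80 hours to wipe it out.

4.80 hours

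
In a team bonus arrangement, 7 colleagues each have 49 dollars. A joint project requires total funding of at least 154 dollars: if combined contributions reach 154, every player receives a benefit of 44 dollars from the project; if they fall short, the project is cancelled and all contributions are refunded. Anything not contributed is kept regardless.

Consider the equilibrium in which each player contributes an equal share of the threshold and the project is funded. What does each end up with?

71 dollars

Equal share of the threshold: 154/7 = 22.
At this profile no one gains by cutting their contribution: any cut drops the total below 154, the project is cancelled, contributions are refunded, and the deviator ends with 49, which is less than 49 − 22 + 44 = 71. Contributing more than 22 just wastes the excess. So contributing exactly 22 is a best response.
Each player's payoff: 49 − 22 + 44 = 71.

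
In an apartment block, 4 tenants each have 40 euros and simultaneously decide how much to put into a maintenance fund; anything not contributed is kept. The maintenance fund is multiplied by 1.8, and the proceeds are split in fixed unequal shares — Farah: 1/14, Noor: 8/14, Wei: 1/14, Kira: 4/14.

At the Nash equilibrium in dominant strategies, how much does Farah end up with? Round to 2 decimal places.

45.14 euros

Each unit j contributes comes back to j as 1.8 × (j's share), so j prefers to contribute only if that share exceeds 1/1.8 = 0.5556; otherwise keeping the unit dominates.
Noor alone (share 8/14) is above the threshold, contributing 40; the remaining 3 contribute 0. Total contributed: 40.
Farah keeps 40 and receives 1.8 × 40 × 1/14 = 5.14 from the maintenance fund, for a payoff of 45.14.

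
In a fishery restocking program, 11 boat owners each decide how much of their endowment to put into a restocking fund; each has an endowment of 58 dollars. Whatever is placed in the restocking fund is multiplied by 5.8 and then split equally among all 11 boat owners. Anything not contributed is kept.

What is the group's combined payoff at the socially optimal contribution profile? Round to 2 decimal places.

3700.40 dollars

Each contributed unit returns 5.800 to the group as a whole (0.5273 to each of 11 players), which exceeds 1, so the social optimum is full contribution: group total = 5.800 × 638 = 3700.40.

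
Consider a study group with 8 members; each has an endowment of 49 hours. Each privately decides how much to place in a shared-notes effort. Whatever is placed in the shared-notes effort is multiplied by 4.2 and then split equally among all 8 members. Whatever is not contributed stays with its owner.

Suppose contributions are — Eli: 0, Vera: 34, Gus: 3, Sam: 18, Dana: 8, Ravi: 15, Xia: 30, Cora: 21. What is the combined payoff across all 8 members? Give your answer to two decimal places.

804.80 hours

Total contributed: 0 + 34 + 3 + 18 + 8 + 15 + 30 + 21 = 129; total kept: 8 × 49 − 129 = 263.
The shared-notes effort pays out 4.2 × 129 = 541.80 in aggregate.
Group total = 263 + 541.80 = 804.80.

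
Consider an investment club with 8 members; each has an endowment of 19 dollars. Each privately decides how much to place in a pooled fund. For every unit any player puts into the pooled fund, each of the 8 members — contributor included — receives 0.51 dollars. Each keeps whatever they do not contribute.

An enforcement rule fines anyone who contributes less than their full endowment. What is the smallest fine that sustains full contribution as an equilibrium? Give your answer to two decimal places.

9.31 dollars

Given the others contribute fully, the best deviation is to contribute 0 (any partial contribution still incurs the fine and gives up units whose private return 0.51 is below 1).
Deviating from 19 to 0 saves 19 dollars but forfeits the deviator's share of the drop in the pooled fund: 0.51 × 19 = 9.69.
So the deviation gain is 19 − 9.69 = 9.31, and the fine must be at least 9.31 dollars to wipe it out.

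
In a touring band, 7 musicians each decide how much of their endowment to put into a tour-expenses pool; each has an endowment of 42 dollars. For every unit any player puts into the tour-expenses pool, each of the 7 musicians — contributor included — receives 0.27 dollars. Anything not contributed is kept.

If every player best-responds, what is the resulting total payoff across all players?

The private return per contributed unit is 0.27 < 1, so contributing 0 is dominant for every player. At the Nash equilibrium everyone keeps their 42, and the group total is 7 × 42 = 294.

294.00 dollars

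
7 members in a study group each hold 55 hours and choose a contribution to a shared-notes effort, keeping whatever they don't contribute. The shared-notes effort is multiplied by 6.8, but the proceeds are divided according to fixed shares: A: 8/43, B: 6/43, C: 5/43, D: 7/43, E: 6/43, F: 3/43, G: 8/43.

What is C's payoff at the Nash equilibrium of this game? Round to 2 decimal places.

185.47 hours

Player j's private return per contributed unit is 6.8 × (j's share). Contributing is weakly dominant for j when that share is at least 1/6.8 = 0.1471, and contributing 0 is dominant otherwise.
A, D and G are above the threshold, contributing 55 each; the remaining 4 contribute 0. Total contributed: 165.
C keeps 55 and receives 6.8 × 165 × 5/43 = 130.47 from the shared-notes effort, for a payoff of 185.47.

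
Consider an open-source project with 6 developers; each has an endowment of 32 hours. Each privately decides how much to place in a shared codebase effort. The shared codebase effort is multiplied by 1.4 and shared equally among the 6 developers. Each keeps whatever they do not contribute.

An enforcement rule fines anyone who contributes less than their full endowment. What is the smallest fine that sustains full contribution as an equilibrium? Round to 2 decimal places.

Given the others contribute fully, the best deviation is to contribute 0 (any partial contribution still incurs the fine and gives up units whose private return 0.2333 is below 1).
Deviating from 32 to 0 saves 32 hours but forfeits the deviator's share of the drop in the shared codebase effort: 1.4/6 × 32 = 7.47.
So the deviation gain is 32 − 7.47 = 24.53, and the fine must be at least 24.53 hours to wipe it out.

24.53 hours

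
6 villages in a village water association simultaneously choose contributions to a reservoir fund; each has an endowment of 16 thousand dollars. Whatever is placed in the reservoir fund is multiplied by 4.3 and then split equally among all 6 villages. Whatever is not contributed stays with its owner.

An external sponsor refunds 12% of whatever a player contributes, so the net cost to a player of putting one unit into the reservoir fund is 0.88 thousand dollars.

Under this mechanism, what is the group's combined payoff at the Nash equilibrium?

96.00 thousand dollars

With the mechanism, a contributed unit returns (4.3/6) / 0.88 = 0.8144 per unit of net cost — still below 1 — so contributing 0 remains dominant for every player.
Everyone keeps their endowment and the group total is 6 × 16 = 96.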